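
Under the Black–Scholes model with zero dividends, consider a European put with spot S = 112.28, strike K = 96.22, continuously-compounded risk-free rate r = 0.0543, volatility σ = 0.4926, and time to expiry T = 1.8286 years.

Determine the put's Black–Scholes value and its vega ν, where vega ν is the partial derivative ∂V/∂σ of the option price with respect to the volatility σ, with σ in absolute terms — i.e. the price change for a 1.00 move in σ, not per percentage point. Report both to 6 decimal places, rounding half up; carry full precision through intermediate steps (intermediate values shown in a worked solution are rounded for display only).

price = 15.219761
ν = 46.948070

σ√T = 0.4926·√1.8286 = 0.666122
d₁ = (ln(S/K) + (r+σ²/2)T) / (σ√T) = (ln(112.28/96.22) + (0.0543+0.4926²/2)·1.8286) / 0.666122 = (0.154359 + 0.321152) / 0.666122 = 0.713849
d₂ = d₁ − σ√T = 0.713849 − 0.666122 = 0.047727
e^{−rT} = e^{−0.0543·1.8286} = 0.905477
N(−d₁) = 0.237660,  N(−d₂) = 0.480967
Put price V = K·e^{−rT}·N(−d₂) − S·N(−d₁) = 41.904245 − 26.684484 = 15.219761
φ(d₁) = (1/√(2π))·e^{−d₁²/2} = 0.309212
ν = S·φ(d₁)·√T = 46.948070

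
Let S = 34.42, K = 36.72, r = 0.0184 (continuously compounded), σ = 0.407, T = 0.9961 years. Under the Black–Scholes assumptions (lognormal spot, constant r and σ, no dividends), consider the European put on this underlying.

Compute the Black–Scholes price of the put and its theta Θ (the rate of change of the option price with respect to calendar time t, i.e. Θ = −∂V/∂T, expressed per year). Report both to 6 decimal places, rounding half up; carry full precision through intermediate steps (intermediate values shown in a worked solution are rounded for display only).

price = 6.524092
Θ = -2.374527

σ√T = 0.407·√0.9961 = 0.406206
d₁ = (ln(S/K) + (r+σ²/2)T) / (σ√T) = (ln(34.42/36.72) + (0.0184+0.407²/2)·0.9961) / 0.406206 = (-0.064684 + 0.100830) / 0.406206 = 0.088984
d₂ = d₁ − σ√T = 0.088984 − 0.406206 = -0.317221
e^{−rT} = e^{−0.0184·0.9961} = 0.981839
N(−d₁) = 0.464547,  N(−d₂) = 0.624462
Put price V = K·e^{−rT}·N(−d₂) − S·N(−d₁) = 22.513806 − 15.989713 = 6.524092
φ(d₁) = (1/√(2π))·e^{−d₁²/2} = 0.397366
Θ = −S·φ(d₁)·σ/(2√T) + r·K·e^{−rT}·N(−d₂) = −2.788781 + 0.414254 = -2.374527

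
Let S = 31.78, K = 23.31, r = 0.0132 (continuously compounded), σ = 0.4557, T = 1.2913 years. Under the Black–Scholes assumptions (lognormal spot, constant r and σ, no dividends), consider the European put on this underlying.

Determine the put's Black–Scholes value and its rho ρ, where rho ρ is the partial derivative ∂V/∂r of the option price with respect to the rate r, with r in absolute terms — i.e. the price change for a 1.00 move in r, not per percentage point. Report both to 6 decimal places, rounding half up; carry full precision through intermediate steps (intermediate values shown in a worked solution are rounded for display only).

price = 2.198200
ρ = -10.497279

σ√T = 0.4557·√1.2913 = 0.517836
d₁ = (ln(S/K) + (r+σ²/2)T) / (σ√T) = (ln(31.78/23.31) + (0.0132+0.4557²/2)·1.2913) / 0.517836 = (0.309955 + 0.151122) / 0.517836 = 0.890391
d₂ = d₁ − σ√T = 0.890391 − 0.517836 = 0.372555
e^{−rT} = e^{−0.0132·1.2913} = 0.983099
N(−d₁) = 0.186628,  N(−d₂) = 0.354740
Put price V = K·e^{−rT}·N(−d₂) − S·N(−d₁) = 8.129233 − 5.931033 = 2.198200
ρ = −K·T·e^{−rT}·N(−d₂) = -10.497279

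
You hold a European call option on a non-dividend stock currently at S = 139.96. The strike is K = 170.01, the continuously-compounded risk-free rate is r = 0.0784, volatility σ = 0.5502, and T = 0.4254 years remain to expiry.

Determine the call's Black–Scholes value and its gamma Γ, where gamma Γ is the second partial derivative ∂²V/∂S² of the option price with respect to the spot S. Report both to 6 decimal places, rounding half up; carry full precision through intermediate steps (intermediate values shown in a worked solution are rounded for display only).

σ√T = 0.5502·√0.4254 = 0.358855
d₁ = (ln(S/K) + (r+σ²/2)T) / (σ√T) = (ln(139.96/170.01) + (0.0784+0.5502²/2)·0.4254) / 0.358855 = (-0.194501 + 0.097740) / 0.358855 = -0.269637
d₂ = d₁ − σ√T = -0.269637 − 0.358855 = -0.628492
e^{−rT} = e^{−0.0784·0.4254} = 0.967199
N(d₁) = 0.393720,  N(d₂) = 0.264841
Call price V = S·N(d₁) − K·e^{−rT}·N(d₂) = 55.105015 − 43.548675 = 11.556341
φ(d₁) = (1/√(2π))·e^{−d₁²/2} = 0.384700
Γ = φ(d₁) / (S·σ·√T) = 0.007659

price = 11.556341
Γ = 0.007659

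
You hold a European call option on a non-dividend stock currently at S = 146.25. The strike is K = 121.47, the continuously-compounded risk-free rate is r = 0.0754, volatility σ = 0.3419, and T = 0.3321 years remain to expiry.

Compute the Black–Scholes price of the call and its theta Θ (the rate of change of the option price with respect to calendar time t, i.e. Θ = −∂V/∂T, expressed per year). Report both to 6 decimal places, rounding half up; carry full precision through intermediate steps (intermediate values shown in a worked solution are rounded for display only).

σ√T = 0.3419·√0.3321 = 0.197031
d₁ = (ln(S/K) + (r+σ²/2)T) / (σ√T) = (ln(146.25/121.47) + (0.0754+0.3419²/2)·0.3321) / 0.197031 = (0.185650 + 0.044451) / 0.197031 = 1.167844
d₂ = d₁ − σ√T = 1.167844 − 0.197031 = 0.970814
e^{−rT} = e^{−0.0754·0.3321} = 0.975271
N(d₁) = 0.878565,  N(d₂) = 0.834180
Call price V = S·N(d₁) − K·e^{−rT}·N(d₂) = 128.490168 − 98.822009 = 29.668159
φ(d₁) = (1/√(2π))·e^{−d₁²/2} = 0.201721
Θ = −S·φ(d₁)·σ/(2√T) − r·K·e^{−rT}·N(d₂) = −8.751490 − 7.451179 = -16.202670

price = 29.668159
Θ = -16.202670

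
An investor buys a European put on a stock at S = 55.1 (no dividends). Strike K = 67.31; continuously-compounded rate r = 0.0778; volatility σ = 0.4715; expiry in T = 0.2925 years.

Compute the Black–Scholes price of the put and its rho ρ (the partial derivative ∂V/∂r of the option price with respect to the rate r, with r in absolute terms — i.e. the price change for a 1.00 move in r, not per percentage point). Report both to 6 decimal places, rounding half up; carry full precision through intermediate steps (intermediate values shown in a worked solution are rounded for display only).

σ√T = 0.4715·√0.2925 = 0.255003
d₁ = (ln(S/K) + (r+σ²/2)T) / (σ√T) = (ln(55.1/67.31) + (0.0778+0.4715²/2)·0.2925) / 0.255003 = (-0.200159 + 0.055270) / 0.255003 = -0.568188
d₂ = d₁ − σ√T = -0.568188 − 0.255003 = -0.823191
e^{−rT} = e^{−0.0778·0.2925} = 0.977500
N(−d₁) = 0.715046,  N(−d₂) = 0.794800
Put price V = K·e^{−rT}·N(−d₂) − S·N(−d₁) = 52.294322 − 39.399054 = 12.895268
ρ = −K·T·e^{−rT}·N(−d₂) = -15.296089

price = 12.895268
ρ = -15.296089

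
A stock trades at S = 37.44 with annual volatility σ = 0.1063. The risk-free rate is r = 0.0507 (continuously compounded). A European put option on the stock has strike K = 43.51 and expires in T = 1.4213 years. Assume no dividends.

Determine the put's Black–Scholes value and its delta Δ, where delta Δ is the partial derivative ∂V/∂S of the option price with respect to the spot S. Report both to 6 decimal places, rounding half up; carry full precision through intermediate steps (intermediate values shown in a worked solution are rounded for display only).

price = 3.853547
Δ = -0.710084

σ√T = 0.1063·√1.4213 = 0.126729
d₁ = (ln(S/K) + (r+σ²/2)T) / (σ√T) = (ln(37.44/43.51) + (0.0507+0.1063²/2)·1.4213) / 0.126729 = (-0.150251 + 0.080090) / 0.126729 = -0.553631
d₂ = d₁ − σ√T = -0.553631 − 0.126729 = -0.680360
e^{−rT} = e^{−0.0507·1.4213} = 0.930475
N(−d₁) = 0.710084,  N(−d₂) = 0.751862
Put price V = K·e^{−rT}·N(−d₂) − S·N(−d₁) = 30.439101 − 26.585555 = 3.853547
Δ = −N(−d₁) = -0.710084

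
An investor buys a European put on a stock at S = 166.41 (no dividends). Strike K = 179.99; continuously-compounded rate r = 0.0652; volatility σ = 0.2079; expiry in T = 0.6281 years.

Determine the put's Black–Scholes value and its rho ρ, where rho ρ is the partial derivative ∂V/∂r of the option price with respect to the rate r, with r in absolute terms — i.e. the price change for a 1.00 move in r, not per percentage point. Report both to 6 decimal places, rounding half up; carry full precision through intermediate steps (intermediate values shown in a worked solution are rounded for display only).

σ√T = 0.2079·√0.6281 = 0.164766
d₁ = (ln(S/K) + (r+σ²/2)T) / (σ√T) = (ln(166.41/179.99) + (0.0652+0.2079²/2)·0.6281) / 0.164766 = (-0.078447 + 0.054526) / 0.164766 = -0.145179
d₂ = d₁ − σ√T = -0.145179 − 0.164766 = -0.309945
e^{−rT} = e^{−0.0652·0.6281} = 0.959875
N(−d₁) = 0.557715,  N(−d₂) = 0.621699
Put price V = K·e^{−rT}·N(−d₂) − S·N(−d₁) = 107.409574 − 92.809359 = 14.600215
ρ = −K·T·e^{−rT}·N(−d₂) = -67.463953

price = 14.600215
ρ = -67.463953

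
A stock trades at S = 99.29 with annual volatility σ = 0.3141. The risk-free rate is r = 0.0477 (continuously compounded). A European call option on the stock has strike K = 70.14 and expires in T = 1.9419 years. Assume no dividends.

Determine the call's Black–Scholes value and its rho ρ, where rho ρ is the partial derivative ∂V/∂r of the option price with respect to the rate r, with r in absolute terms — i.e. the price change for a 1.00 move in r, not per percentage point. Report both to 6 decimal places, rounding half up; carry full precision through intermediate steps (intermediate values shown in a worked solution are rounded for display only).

price = 38.186141
ρ = 97.375007

σ√T = 0.3141·√1.9419 = 0.437705
d₁ = (ln(S/K) + (r+σ²/2)T) / (σ√T) = (ln(99.29/70.14) + (0.0477+0.3141²/2)·1.9419) / 0.437705 = (0.347552 + 0.188421) / 0.437705 = 1.224508
d₂ = d₁ − σ√T = 1.224508 − 0.437705 = 0.786803
e^{−rT} = e^{−0.0477·1.9419} = 0.911532
N(d₁) = 0.889620,  N(d₂) = 0.784301
Call price V = S·N(d₁) − K·e^{−rT}·N(d₂) = 88.330334 − 50.144192 = 38.186141
ρ = K·T·e^{−rT}·N(d₂) = 97.375007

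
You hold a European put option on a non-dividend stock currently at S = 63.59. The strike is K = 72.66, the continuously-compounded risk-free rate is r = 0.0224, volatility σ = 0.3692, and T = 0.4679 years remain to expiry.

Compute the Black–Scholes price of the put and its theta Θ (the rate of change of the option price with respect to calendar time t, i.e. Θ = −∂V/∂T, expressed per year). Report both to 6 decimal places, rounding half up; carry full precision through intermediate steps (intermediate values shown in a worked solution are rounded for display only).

price = 11.748139
Θ = -5.240551

σ√T = 0.3692·√0.4679 = 0.252545
d₁ = (ln(S/K) + (r+σ²/2)T) / (σ√T) = (ln(63.59/72.66) + (0.0224+0.3692²/2)·0.4679) / 0.252545 = (-0.133335 + 0.042370) / 0.252545 = -0.360191
d₂ = d₁ − σ√T = -0.360191 − 0.252545 = -0.612736
e^{−rT} = e^{−0.0224·0.4679} = 0.989574
N(−d₁) = 0.640648,  N(−d₂) = 0.729975
Put price V = K·e^{−rT}·N(−d₂) − S·N(−d₁) = 52.486947 − 40.738808 = 11.748139
φ(d₁) = (1/√(2π))·e^{−d₁²/2} = 0.373885
Θ = −S·φ(d₁)·σ/(2√T) + r·K·e^{−rT}·N(−d₂) = −6.416258 + 1.175708 = -5.240551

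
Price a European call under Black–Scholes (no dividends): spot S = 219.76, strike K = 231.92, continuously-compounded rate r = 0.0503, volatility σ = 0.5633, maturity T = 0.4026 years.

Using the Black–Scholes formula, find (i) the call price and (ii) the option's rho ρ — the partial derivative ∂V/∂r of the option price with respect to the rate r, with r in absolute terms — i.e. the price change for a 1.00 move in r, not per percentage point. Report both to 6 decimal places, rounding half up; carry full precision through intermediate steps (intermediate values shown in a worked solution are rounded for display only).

σ√T = 0.5633·√0.4026 = 0.357418
d₁ = (ln(S/K) + (r+σ²/2)T) / (σ√T) = (ln(219.76/231.92) + (0.0503+0.5633²/2)·0.4026) / 0.357418 = (-0.053856 + 0.084125) / 0.357418 = 0.084686
d₂ = d₁ − σ√T = 0.084686 − 0.357418 = -0.272732
e^{−rT} = e^{−0.0503·0.4026} = 0.979953
N(d₁) = 0.533744,  N(d₂) = 0.392529
Call price V = S·N(d₁) − K·e^{−rT}·N(d₂) = 117.295664 − 89.210430 = 28.085233
ρ = K·T·e^{−rT}·N(d₂) = 35.916119

price = 28.085233
ρ = 35.916119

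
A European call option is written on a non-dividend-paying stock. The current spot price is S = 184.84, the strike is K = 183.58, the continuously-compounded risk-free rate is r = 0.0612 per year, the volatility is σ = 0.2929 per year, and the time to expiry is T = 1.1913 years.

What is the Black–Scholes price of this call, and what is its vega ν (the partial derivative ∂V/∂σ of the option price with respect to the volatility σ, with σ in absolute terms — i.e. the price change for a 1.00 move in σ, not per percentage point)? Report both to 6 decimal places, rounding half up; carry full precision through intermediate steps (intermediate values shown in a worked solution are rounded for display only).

σ√T = 0.2929·√1.1913 = 0.319691
d₁ = (ln(S/K) + (r+σ²/2)T) / (σ√T) = (ln(184.84/183.58) + (0.0612+0.2929²/2)·1.1913) / 0.319691 = (0.006840 + 0.124009) / 0.319691 = 0.409298
d₂ = d₁ − σ√T = 0.409298 − 0.319691 = 0.089607
e^{−rT} = e^{−0.0612·1.1913} = 0.929687
N(d₁) = 0.658839,  N(d₂) = 0.535700
Call price V = S·N(d₁) − K·e^{−rT}·N(d₂) = 121.779877 − 91.428982 = 30.350896
φ(d₁) = (1/√(2π))·e^{−d₁²/2} = 0.366887
ν = S·φ(d₁)·√T = 74.018296

price = 30.350896
ν = 74.018296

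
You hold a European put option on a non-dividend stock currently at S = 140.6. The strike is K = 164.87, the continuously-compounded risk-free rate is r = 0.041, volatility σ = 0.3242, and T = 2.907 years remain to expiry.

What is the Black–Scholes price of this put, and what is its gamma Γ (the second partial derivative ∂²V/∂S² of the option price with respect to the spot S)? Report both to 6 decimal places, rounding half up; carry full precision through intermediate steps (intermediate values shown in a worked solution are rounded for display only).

σ√T = 0.3242·√2.907 = 0.552759
d₁ = (ln(S/K) + (r+σ²/2)T) / (σ√T) = (ln(140.6/164.87) + (0.041+0.3242²/2)·2.907) / 0.552759 = (-0.159238 + 0.271958) / 0.552759 = 0.203922
d₂ = d₁ − σ√T = 0.203922 − 0.552759 = -0.348836
e^{−rT} = e^{−0.041·2.907} = 0.887642
N(−d₁) = 0.419207,  N(−d₂) = 0.636394
Put price V = K·e^{−rT}·N(−d₂) − S·N(−d₁) = 93.133393 − 58.940526 = 34.192866
φ(d₁) = (1/√(2π))·e^{−d₁²/2} = 0.390733
Γ = φ(d₁) / (S·σ·√T) = 0.005028

price = 34.192866
Γ = 0.005028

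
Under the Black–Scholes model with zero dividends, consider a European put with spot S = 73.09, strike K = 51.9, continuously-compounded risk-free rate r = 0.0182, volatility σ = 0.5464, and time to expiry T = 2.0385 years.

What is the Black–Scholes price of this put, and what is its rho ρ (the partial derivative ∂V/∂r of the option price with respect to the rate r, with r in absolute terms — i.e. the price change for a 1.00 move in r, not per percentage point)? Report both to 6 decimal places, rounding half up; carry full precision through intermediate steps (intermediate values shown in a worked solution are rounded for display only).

σ√T = 0.5464·√2.0385 = 0.780128
d₁ = (ln(S/K) + (r+σ²/2)T) / (σ√T) = (ln(73.09/51.9) + (0.0182+0.5464²/2)·2.0385) / 0.780128 = (0.342373 + 0.341401) / 0.780128 = 0.876489
d₂ = d₁ − σ√T = 0.876489 − 0.780128 = 0.096360
e^{−rT} = e^{−0.0182·2.0385} = 0.963579
N(−d₁) = 0.190382,  N(−d₂) = 0.461617
Put price V = K·e^{−rT}·N(−d₂) − S·N(−d₁) = 23.085365 − 13.915038 = 9.170327
ρ = −K·T·e^{−rT}·N(−d₂) = -47.059516

price = 9.170327
ρ = -47.059516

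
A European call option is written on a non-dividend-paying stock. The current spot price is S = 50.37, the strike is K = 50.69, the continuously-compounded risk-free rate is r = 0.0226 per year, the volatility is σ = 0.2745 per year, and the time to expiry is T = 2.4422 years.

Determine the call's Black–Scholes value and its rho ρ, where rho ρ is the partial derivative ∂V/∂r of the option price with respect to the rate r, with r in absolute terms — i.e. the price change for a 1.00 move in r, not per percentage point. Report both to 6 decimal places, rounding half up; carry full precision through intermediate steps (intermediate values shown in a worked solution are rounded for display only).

price = 9.604797
ρ = 53.880748

σ√T = 0.2745·√2.4422 = 0.428976
d₁ = (ln(S/K) + (r+σ²/2)T) / (σ√T) = (ln(50.37/50.69) + (0.0226+0.2745²/2)·2.4422) / 0.428976 = (-0.006333 + 0.147204) / 0.428976 = 0.328389
d₂ = d₁ − σ√T = 0.328389 − 0.428976 = -0.100587
e^{−rT} = e^{−0.0226·2.4422} = 0.946302
N(d₁) = 0.628691,  N(d₂) = 0.459939
Call price V = S·N(d₁) − K·e^{−rT}·N(d₂) = 31.667178 − 22.062381 = 9.604797
ρ = K·T·e^{−rT}·N(d₂) = 53.880748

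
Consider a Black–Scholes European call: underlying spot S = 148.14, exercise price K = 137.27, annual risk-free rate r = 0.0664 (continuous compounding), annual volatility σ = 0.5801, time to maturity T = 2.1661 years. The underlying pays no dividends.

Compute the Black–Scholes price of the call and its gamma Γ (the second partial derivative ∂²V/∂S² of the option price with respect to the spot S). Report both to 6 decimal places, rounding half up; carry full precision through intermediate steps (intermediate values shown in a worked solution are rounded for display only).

price = 60.124108
Γ = 0.002495

σ√T = 0.5801·√2.1661 = 0.853772
d₁ = (ln(S/K) + (r+σ²/2)T) / (σ√T) = (ln(148.14/137.27) + (0.0664+0.5801²/2)·2.1661) / 0.853772 = (0.076208 + 0.508293) / 0.853772 = 0.684609
d₂ = d₁ − σ√T = 0.684609 − 0.853772 = -0.169163
e^{−rT} = e^{−0.0664·2.1661} = 0.866036
N(d₁) = 0.753205,  N(d₂) = 0.432834
Call price V = S·N(d₁) − K·e^{−rT}·N(d₂) = 111.579760 − 51.455652 = 60.124108
φ(d₁) = (1/√(2π))·e^{−d₁²/2} = 0.315599
Γ = φ(d₁) / (S·σ·√T) = 0.002495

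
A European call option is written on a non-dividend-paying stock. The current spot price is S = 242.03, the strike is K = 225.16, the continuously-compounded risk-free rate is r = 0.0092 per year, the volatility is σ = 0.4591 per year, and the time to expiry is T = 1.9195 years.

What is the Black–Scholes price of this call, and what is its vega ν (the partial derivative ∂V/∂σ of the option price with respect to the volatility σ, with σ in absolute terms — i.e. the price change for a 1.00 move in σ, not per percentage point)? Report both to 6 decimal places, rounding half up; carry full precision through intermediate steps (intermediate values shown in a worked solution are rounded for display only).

price = 68.761935
ν = 120.378138

σ√T = 0.4591·√1.9195 = 0.636065
d₁ = (ln(S/K) + (r+σ²/2)T) / (σ√T) = (ln(242.03/225.16) + (0.0092+0.4591²/2)·1.9195) / 0.636065 = (0.072250 + 0.219949) / 0.636065 = 0.459386
d₂ = d₁ − σ√T = 0.459386 − 0.636065 = -0.176679
e^{−rT} = e^{−0.0092·1.9195} = 0.982496
N(d₁) = 0.677021,  N(d₂) = 0.429880
Call price V = S·N(d₁) − K·e^{−rT}·N(d₂) = 163.859483 − 95.097547 = 68.761935
φ(d₁) = (1/√(2π))·e^{−d₁²/2} = 0.358992
ν = S·φ(d₁)·√T = 120.378138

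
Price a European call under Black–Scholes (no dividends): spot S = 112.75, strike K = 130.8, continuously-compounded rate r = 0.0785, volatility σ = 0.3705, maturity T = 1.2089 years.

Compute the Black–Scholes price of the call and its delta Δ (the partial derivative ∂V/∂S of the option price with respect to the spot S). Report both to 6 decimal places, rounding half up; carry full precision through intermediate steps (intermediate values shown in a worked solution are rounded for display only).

price = 15.753965
Δ = 0.528743

σ√T = 0.3705·√1.2089 = 0.407365
d₁ = (ln(S/K) + (r+σ²/2)T) / (σ√T) = (ln(112.75/130.8) + (0.0785+0.3705²/2)·1.2089) / 0.407365 = (-0.148496 + 0.177872) / 0.407365 = 0.072110
d₂ = d₁ − σ√T = 0.072110 − 0.407365 = -0.335254
e^{−rT} = e^{−0.0785·1.2089} = 0.909465
N(d₁) = 0.528743,  N(d₂) = 0.368717
Call price V = S·N(d₁) − K·e^{−rT}·N(d₂) = 59.615766 − 43.861801 = 15.753965
Δ = N(d₁) = 0.528743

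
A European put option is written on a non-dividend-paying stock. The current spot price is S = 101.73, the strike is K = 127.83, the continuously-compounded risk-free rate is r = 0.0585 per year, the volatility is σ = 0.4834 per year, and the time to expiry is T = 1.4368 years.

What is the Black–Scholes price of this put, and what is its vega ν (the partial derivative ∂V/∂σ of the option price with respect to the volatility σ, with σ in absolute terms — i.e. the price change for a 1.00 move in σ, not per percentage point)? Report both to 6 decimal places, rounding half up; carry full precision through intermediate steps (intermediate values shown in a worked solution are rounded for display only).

σ√T = 0.4834·√1.4368 = 0.579435
d₁ = (ln(S/K) + (r+σ²/2)T) / (σ√T) = (ln(101.73/127.83) + (0.0585+0.4834²/2)·1.4368) / 0.579435 = (-0.228379 + 0.251925) / 0.579435 = 0.040637
d₂ = d₁ − σ√T = 0.040637 − 0.579435 = -0.538798
e^{−rT} = e^{−0.0585·1.4368} = 0.919383
N(−d₁) = 0.483793,  N(−d₂) = 0.704987
Put price V = K·e^{−rT}·N(−d₂) − S·N(−d₁) = 82.853384 − 49.216239 = 33.637144
φ(d₁) = (1/√(2π))·e^{−d₁²/2} = 0.398613
ν = S·φ(d₁)·√T = 48.606985

price = 33.637144
ν = 48.606985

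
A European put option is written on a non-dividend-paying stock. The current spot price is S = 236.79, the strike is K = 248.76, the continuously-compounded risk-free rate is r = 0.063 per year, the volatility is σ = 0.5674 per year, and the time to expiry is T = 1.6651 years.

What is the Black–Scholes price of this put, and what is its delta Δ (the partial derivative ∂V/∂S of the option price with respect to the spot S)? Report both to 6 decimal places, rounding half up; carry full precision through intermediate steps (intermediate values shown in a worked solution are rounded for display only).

σ√T = 0.5674·√1.6651 = 0.732166
d₁ = (ln(S/K) + (r+σ²/2)T) / (σ√T) = (ln(236.79/248.76) + (0.063+0.5674²/2)·1.6651) / 0.732166 = (-0.049315 + 0.372935) / 0.732166 = 0.442003
d₂ = d₁ − σ√T = 0.442003 − 0.732166 = -0.290162
e^{−rT} = e^{−0.063·1.6651} = 0.900413
N(−d₁) = 0.329243,  N(−d₂) = 0.614154
Put price V = K·e^{−rT}·N(−d₂) − S·N(−d₁) = 137.562415 − 77.961535 = 59.600880
Δ = −N(−d₁) = -0.329243

price = 59.600880
Δ = -0.329243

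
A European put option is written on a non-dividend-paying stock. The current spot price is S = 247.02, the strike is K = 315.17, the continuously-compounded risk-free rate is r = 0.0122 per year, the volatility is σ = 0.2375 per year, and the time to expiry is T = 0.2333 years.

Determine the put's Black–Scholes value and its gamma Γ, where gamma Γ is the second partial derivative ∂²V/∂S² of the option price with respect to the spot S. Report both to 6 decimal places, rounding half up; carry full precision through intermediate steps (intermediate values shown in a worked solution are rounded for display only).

price = 67.461217
Γ = 0.001751

σ√T = 0.2375·√0.2333 = 0.114715
d₁ = (ln(S/K) + (r+σ²/2)T) / (σ√T) = (ln(247.02/315.17) + (0.0122+0.2375²/2)·0.2333) / 0.114715 = (-0.243643 + 0.009426) / 0.114715 = -2.041724
d₂ = d₁ − σ√T = -2.041724 − 0.114715 = -2.156440
e^{−rT} = e^{−0.0122·0.2333} = 0.997158
N(−d₁) = 0.979411,  N(−d₂) = 0.984475
Put price V = K·e^{−rT}·N(−d₂) − S·N(−d₁) = 309.395213 − 241.933996 = 67.461217
φ(d₁) = (1/√(2π))·e^{−d₁²/2} = 0.049625
Γ = φ(d₁) / (S·σ·√T) = 0.001751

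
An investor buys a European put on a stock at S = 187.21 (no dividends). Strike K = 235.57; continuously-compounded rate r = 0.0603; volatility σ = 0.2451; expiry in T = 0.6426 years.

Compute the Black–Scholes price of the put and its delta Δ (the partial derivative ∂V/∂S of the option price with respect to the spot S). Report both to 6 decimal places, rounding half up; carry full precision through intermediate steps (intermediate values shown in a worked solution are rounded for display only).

σ√T = 0.2451·√0.6426 = 0.196478
d₁ = (ln(S/K) + (r+σ²/2)T) / (σ√T) = (ln(187.21/235.57) + (0.0603+0.2451²/2)·0.6426) / 0.196478 = (-0.229777 + 0.058051) / 0.196478 = -0.874025
d₂ = d₁ − σ√T = -0.874025 − 0.196478 = -1.070503
e^{−rT} = e^{−0.0603·0.6426} = 0.961992
N(−d₁) = 0.808948,  N(−d₂) = 0.857803
Put price V = K·e^{−rT}·N(−d₂) − S·N(−d₁) = 194.392455 − 151.443092 = 42.949363
Δ = −N(−d₁) = -0.808948

price = 42.949363
Δ = -0.808948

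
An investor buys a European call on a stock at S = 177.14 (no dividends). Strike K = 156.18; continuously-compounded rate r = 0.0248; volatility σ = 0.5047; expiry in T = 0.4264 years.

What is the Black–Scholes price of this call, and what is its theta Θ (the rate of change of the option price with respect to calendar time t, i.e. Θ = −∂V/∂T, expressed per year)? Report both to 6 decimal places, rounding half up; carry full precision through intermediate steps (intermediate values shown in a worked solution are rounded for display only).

σ√T = 0.5047·√0.4264 = 0.329566
d₁ = (ln(S/K) + (r+σ²/2)T) / (σ√T) = (ln(177.14/156.18) + (0.0248+0.5047²/2)·0.4264) / 0.329566 = (0.125931 + 0.064881) / 0.329566 = 0.578982
d₂ = d₁ − σ√T = 0.578982 − 0.329566 = 0.249417
e^{−rT} = e^{−0.0248·0.4264} = 0.989481
N(d₁) = 0.718699,  N(d₂) = 0.598481
Call price V = S·N(d₁) − K·e^{−rT}·N(d₂) = 127.310419 − 92.487506 = 34.822913
φ(d₁) = (1/√(2π))·e^{−d₁²/2} = 0.337379
Θ = −S·φ(d₁)·σ/(2√T) − r·K·e^{−rT}·N(d₂) = −23.095598 − 2.293690 = -25.389288

price = 34.822913
Θ = -25.389288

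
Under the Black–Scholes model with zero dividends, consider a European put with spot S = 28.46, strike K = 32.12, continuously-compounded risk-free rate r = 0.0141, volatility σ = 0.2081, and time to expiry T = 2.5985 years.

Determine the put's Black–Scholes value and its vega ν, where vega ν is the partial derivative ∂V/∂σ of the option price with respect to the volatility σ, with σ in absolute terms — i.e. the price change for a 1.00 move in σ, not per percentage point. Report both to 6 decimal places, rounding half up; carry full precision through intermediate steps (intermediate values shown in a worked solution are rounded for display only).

σ√T = 0.2081·√2.5985 = 0.335454
d₁ = (ln(S/K) + (r+σ²/2)T) / (σ√T) = (ln(28.46/32.12) + (0.0141+0.2081²/2)·2.5985) / 0.335454 = (-0.120979 + 0.092904) / 0.335454 = -0.083694
d₂ = d₁ − σ√T = -0.083694 − 0.335454 = -0.419149
e^{−rT} = e^{−0.0141·2.5985} = 0.964024
N(−d₁) = 0.533350,  N(−d₂) = 0.662446
Put price V = K·e^{−rT}·N(−d₂) − S·N(−d₁) = 20.512290 − 15.179149 = 5.333141
φ(d₁) = (1/√(2π))·e^{−d₁²/2} = 0.397547
ν = S·φ(d₁)·√T = 18.238338

price = 5.333141
ν = 18.238338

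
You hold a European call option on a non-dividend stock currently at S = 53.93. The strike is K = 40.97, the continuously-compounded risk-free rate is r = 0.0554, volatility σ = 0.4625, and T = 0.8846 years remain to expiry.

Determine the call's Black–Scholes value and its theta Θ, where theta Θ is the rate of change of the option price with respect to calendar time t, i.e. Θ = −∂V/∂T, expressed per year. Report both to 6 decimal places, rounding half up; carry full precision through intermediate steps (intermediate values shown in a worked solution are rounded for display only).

price = 17.525717
Θ = -4.845155

σ√T = 0.4625·√0.8846 = 0.434996
d₁ = (ln(S/K) + (r+σ²/2)T) / (σ√T) = (ln(53.93/40.97) + (0.0554+0.4625²/2)·0.8846) / 0.434996 = (0.274847 + 0.143618) / 0.434996 = 0.961996
d₂ = d₁ − σ√T = 0.961996 − 0.434996 = 0.527000
e^{−rT} = e^{−0.0554·0.8846} = 0.952175
N(d₁) = 0.831974,  N(d₂) = 0.700903
Call price V = S·N(d₁) − K·e^{−rT}·N(d₂) = 44.868369 − 27.342652 = 17.525717
φ(d₁) = (1/√(2π))·e^{−d₁²/2} = 0.251162
Θ = −S·φ(d₁)·σ/(2√T) − r·K·e^{−rT}·N(d₂) = −3.330372 − 1.514783 = -4.845155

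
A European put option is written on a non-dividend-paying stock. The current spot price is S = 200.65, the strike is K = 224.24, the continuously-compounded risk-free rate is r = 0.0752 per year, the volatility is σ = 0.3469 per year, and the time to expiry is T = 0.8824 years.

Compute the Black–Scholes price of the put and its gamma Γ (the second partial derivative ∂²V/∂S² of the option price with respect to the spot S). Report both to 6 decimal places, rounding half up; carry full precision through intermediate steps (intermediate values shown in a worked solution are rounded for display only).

σ√T = 0.3469·√0.8824 = 0.325864
d₁ = (ln(S/K) + (r+σ²/2)T) / (σ√T) = (ln(200.65/224.24) + (0.0752+0.3469²/2)·0.8824) / 0.325864 = (-0.111155 + 0.119450) / 0.325864 = 0.025457
d₂ = d₁ − σ√T = 0.025457 − 0.325864 = -0.300408
e^{−rT} = e^{−0.0752·0.8824} = 0.935797
N(−d₁) = 0.489845,  N(−d₂) = 0.618067
Put price V = K·e^{−rT}·N(−d₂) − S·N(−d₁) = 129.697107 − 98.287451 = 31.409656
φ(d₁) = (1/√(2π))·e^{−d₁²/2} = 0.398813
Γ = φ(d₁) / (S·σ·√T) = 0.006099

price = 31.409656
Γ = 0.006099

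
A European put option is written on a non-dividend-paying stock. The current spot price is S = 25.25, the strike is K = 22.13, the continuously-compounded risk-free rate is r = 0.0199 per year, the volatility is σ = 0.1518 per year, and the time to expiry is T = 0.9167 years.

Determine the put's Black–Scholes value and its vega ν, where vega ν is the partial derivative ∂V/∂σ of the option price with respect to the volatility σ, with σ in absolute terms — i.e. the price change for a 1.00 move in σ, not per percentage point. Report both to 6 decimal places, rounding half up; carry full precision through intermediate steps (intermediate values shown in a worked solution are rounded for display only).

σ√T = 0.1518·√0.9167 = 0.145340
d₁ = (ln(S/K) + (r+σ²/2)T) / (σ√T) = (ln(25.25/22.13) + (0.0199+0.1518²/2)·0.9167) / 0.145340 = (0.131892 + 0.028804) / 0.145340 = 1.105656
d₂ = d₁ − σ√T = 1.105656 − 0.145340 = 0.960316
e^{−rT} = e^{−0.0199·0.9167} = 0.981923
N(−d₁) = 0.134438,  N(−d₂) = 0.168448
Put price V = K·e^{−rT}·N(−d₂) − S·N(−d₁) = 3.660368 − 3.394550 = 0.265818
φ(d₁) = (1/√(2π))·e^{−d₁²/2} = 0.216497
ν = S·φ(d₁)·√T = 5.233928

price = 0.265818
ν = 5.233928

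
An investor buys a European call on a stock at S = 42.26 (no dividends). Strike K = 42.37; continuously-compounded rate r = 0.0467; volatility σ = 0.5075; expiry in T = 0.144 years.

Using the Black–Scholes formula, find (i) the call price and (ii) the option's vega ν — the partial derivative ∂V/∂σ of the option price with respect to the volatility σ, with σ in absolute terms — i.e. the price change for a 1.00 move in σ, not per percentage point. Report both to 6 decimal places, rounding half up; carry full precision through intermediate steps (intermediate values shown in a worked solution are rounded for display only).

σ√T = 0.5075·√0.144 = 0.192583
d₁ = (ln(S/K) + (r+σ²/2)T) / (σ√T) = (ln(42.26/42.37) + (0.0467+0.5075²/2)·0.144) / 0.192583 = (-0.002600 + 0.025269) / 0.192583 = 0.117712
d₂ = d₁ − σ√T = 0.117712 − 0.192583 = -0.074871
e^{−rT} = e^{−0.0467·0.144} = 0.993298
N(d₁) = 0.546852,  N(d₂) = 0.470159
Call price V = S·N(d₁) − K·e^{−rT}·N(d₂) = 23.109969 − 19.787115 = 3.322853
φ(d₁) = (1/√(2π))·e^{−d₁²/2} = 0.396188
ν = S·φ(d₁)·√T = 6.353485

price = 3.322853
ν = 6.353485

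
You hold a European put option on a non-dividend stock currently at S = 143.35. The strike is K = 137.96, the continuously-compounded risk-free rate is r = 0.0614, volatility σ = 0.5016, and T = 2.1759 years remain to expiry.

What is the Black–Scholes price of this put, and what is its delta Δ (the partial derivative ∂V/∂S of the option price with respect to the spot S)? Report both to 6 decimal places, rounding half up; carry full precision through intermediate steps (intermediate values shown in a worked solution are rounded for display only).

price = 27.754549
Δ = -0.273482

σ√T = 0.5016·√2.1759 = 0.739907
d₁ = (ln(S/K) + (r+σ²/2)T) / (σ√T) = (ln(143.35/137.96) + (0.0614+0.5016²/2)·2.1759) / 0.739907 = (0.038325 + 0.407331) / 0.739907 = 0.602315
d₂ = d₁ − σ√T = 0.602315 − 0.739907 = -0.137592
e^{−rT} = e^{−0.0614·2.1759} = 0.874940
N(−d₁) = 0.273482,  N(−d₂) = 0.554719
Put price V = K·e^{−rT}·N(−d₂) − S·N(−d₁) = 66.958245 − 39.203696 = 27.754549
Δ = −N(−d₁) = -0.273482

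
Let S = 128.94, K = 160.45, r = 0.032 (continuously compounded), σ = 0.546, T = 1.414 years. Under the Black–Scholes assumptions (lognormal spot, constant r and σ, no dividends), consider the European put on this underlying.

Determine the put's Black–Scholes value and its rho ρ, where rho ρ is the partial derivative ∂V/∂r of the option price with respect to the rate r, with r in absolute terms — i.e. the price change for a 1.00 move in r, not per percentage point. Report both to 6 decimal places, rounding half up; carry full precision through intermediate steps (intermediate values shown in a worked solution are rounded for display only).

price = 49.358504
ρ = -156.768088

σ√T = 0.546·√1.414 = 0.649258
d₁ = (ln(S/K) + (r+σ²/2)T) / (σ√T) = (ln(128.94/160.45) + (0.032+0.546²/2)·1.414) / 0.649258 = (-0.218635 + 0.256016) / 0.649258 = 0.057575
d₂ = d₁ − σ√T = 0.057575 − 0.649258 = -0.591683
e^{−rT} = e^{−0.032·1.414} = 0.955760
N(−d₁) = 0.477044,  N(−d₂) = 0.722969
Put price V = K·e^{−rT}·N(−d₂) − S·N(−d₁) = 110.868520 − 61.510016 = 49.358504
ρ = −K·T·e^{−rT}·N(−d₂) = -156.768088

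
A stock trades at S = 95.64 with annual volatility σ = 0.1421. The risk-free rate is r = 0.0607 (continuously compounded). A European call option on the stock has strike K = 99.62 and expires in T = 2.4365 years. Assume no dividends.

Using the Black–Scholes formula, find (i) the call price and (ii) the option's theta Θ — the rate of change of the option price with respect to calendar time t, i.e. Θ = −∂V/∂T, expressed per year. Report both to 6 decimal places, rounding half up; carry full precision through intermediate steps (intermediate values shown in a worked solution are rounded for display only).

price = 13.786914
Θ = -4.820408

σ√T = 0.1421·√2.4365 = 0.221808
d₁ = (ln(S/K) + (r+σ²/2)T) / (σ√T) = (ln(95.64/99.62) + (0.0607+0.1421²/2)·2.4365) / 0.221808 = (-0.040772 + 0.172495) / 0.221808 = 0.593861
d₂ = d₁ − σ√T = 0.593861 − 0.221808 = 0.372053
e^{−rT} = e^{−0.0607·2.4365} = 0.862521
N(d₁) = 0.723697,  N(d₂) = 0.645073
Call price V = S·N(d₁) − K·e^{−rT}·N(d₂) = 69.214425 − 55.427511 = 13.786914
φ(d₁) = (1/√(2π))·e^{−d₁²/2} = 0.334448
Θ = −S·φ(d₁)·σ/(2√T) − r·K·e^{−rT}·N(d₂) = −1.455958 − 3.364450 = -4.820408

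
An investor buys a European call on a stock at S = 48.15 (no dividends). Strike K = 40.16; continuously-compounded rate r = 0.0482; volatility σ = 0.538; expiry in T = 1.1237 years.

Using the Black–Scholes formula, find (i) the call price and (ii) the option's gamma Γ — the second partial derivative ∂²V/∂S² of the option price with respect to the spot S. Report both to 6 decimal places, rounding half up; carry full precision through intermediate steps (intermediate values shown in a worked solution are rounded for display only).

σ√T = 0.538·√1.1237 = 0.570305
d₁ = (ln(S/K) + (r+σ²/2)T) / (σ√T) = (ln(48.15/40.16) + (0.0482+0.538²/2)·1.1237) / 0.570305 = (0.181450 + 0.216786) / 0.570305 = 0.698286
d₂ = d₁ − σ√T = 0.698286 − 0.570305 = 0.127980
e^{−rT} = e^{−0.0482·1.1237} = 0.947278
N(d₁) = 0.757501,  N(d₂) = 0.550918
Call price V = S·N(d₁) − K·e^{−rT}·N(d₂) = 36.473661 − 20.958397 = 15.515264
φ(d₁) = (1/√(2π))·e^{−d₁²/2} = 0.312628
Γ = φ(d₁) / (S·σ·√T) = 0.011385

price = 15.515264
Γ = 0.011385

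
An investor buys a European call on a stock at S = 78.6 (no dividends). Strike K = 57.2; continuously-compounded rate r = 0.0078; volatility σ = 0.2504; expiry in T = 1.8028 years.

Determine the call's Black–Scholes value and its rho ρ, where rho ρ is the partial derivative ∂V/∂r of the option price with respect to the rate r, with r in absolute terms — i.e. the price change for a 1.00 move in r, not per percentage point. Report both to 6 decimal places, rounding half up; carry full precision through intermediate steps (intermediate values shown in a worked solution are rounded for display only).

price = 24.092946
ρ = 80.694768

σ√T = 0.2504·√1.8028 = 0.336208
d₁ = (ln(S/K) + (r+σ²/2)T) / (σ√T) = (ln(78.6/57.2) + (0.0078+0.2504²/2)·1.8028) / 0.336208 = (0.317818 + 0.070580) / 0.336208 = 1.155230
d₂ = d₁ − σ√T = 1.155230 − 0.336208 = 0.819022
e^{−rT} = e^{−0.0078·1.8028} = 0.986037
N(d₁) = 0.876002,  N(d₂) = 0.793613
Call price V = S·N(d₁) − K·e^{−rT}·N(d₂) = 68.853745 − 44.760799 = 24.092946
ρ = K·T·e^{−rT}·N(d₂) = 80.694768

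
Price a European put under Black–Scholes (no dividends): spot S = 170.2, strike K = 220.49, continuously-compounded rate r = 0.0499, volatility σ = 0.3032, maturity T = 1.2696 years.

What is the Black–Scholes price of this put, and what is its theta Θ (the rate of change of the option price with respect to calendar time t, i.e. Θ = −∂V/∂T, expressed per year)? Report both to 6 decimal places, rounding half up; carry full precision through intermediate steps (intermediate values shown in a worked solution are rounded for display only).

σ√T = 0.3032·√1.2696 = 0.341635
d₁ = (ln(S/K) + (r+σ²/2)T) / (σ√T) = (ln(170.2/220.49) + (0.0499+0.3032²/2)·1.2696) / 0.341635 = (-0.258878 + 0.121710) / 0.341635 = -0.401504
d₂ = d₁ − σ√T = -0.401504 − 0.341635 = -0.743139
e^{−rT} = e^{−0.0499·1.2696} = 0.938612
N(−d₁) = 0.655975,  N(−d₂) = 0.771301
Put price V = K·e^{−rT}·N(−d₂) − S·N(−d₁) = 159.624304 − 111.646996 = 47.977308
φ(d₁) = (1/√(2π))·e^{−d₁²/2} = 0.368048
Θ = −S·φ(d₁)·σ/(2√T) + r·K·e^{−rT}·N(−d₂) = −8.428108 + 7.965253 = -0.462856

price = 47.977308
Θ = -0.462856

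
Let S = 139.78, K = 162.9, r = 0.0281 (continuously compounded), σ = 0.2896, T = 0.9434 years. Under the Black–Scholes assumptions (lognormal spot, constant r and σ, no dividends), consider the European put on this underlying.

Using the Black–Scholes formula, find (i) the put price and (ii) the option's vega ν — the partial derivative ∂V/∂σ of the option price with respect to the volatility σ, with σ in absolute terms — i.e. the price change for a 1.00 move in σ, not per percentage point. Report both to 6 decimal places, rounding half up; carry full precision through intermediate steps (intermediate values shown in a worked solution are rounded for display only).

σ√T = 0.2896·√0.9434 = 0.281285
d₁ = (ln(S/K) + (r+σ²/2)T) / (σ√T) = (ln(139.78/162.9) + (0.0281+0.2896²/2)·0.9434) / 0.281285 = (-0.153067 + 0.066070) / 0.281285 = -0.309283
d₂ = d₁ − σ√T = -0.309283 − 0.281285 = -0.590568
e^{−rT} = e^{−0.0281·0.9434} = 0.973839
N(−d₁) = 0.621447,  N(−d₂) = 0.722595
Put price V = K·e^{−rT}·N(−d₂) − S·N(−d₁) = 114.631262 − 86.865835 = 27.765427
φ(d₁) = (1/√(2π))·e^{−d₁²/2} = 0.380311
ν = S·φ(d₁)·√T = 51.633508

price = 27.765427
ν = 51.633508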